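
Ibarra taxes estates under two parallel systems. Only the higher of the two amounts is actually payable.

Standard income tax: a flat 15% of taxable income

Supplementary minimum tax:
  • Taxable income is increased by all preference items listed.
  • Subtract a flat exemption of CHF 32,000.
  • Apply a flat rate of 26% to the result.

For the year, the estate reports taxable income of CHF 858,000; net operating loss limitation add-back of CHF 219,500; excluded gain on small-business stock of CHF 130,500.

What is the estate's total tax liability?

Standard income tax:
  CHF 858,000 × 15% = CHF 128,700

Supplementary minimum tax:
  Adjusted income: CHF 858,000 + CHF 219,500 + CHF 130,500 = CHF 1,208,000
  Less exemption CHF 32,000 → base CHF 1,176,000
  CHF 1,176,000 × 26% = CHF 305,760

CHF 305,760 > CHF 128,700, so the supplementary minimum tax is the binding amount.

CHF 305,760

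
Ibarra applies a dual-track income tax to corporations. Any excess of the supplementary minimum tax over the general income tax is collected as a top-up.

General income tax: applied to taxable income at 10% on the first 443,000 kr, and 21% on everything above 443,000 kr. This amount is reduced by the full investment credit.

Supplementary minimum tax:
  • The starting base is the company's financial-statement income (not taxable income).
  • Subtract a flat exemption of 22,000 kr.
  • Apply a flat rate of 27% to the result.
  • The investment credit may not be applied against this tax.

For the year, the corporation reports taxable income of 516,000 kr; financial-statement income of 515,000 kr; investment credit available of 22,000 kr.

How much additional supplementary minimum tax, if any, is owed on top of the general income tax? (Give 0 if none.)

General income tax:
  443,000 kr × 10% = 44,300 kr
  73,000 kr × 21% = 15,330 kr
  → 59,630 kr
  Less investment credit 22,000 kr → 37,630 kr

Supplementary minimum tax:
  Base (financial-statement income): 515,000 kr
  Less exemption 22,000 kr → base 493,000 kr
  493,000 kr × 27% = 133,110 kr

Excess of supplementary minimum tax over general income tax: 133,110 kr − 37,630 kr = 95,480 kr.

95,480 kr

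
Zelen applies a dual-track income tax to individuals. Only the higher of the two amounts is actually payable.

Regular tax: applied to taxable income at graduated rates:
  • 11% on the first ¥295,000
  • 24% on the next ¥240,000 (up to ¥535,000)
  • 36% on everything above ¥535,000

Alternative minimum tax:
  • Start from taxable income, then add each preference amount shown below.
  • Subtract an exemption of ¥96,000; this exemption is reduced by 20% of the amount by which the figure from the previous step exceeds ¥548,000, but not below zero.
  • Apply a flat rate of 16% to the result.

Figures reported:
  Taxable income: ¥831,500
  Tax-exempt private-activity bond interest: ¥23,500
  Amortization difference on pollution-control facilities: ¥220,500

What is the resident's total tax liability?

Alternative minimum tax:
  Adjusted income: ¥831,500 + ¥23,500 + ¥220,500 = ¥1,075,500
  Exemption: 20% × (¥1,075,500 − ¥548,000) = ¥105,500 ≥ ¥96,000, so the exemption is fully phased out
  Base: ¥1,075,500 − ¥0 = ¥1,075,500
  ¥1,075,500 × 16% = ¥172,080

Regular tax:
  ¥295,000 × 11% = ¥32,450
  ¥240,000 × 24% = ¥57,600
  ¥296,500 × 36% = ¥106,740
  → ¥196,790

¥196,790 > ¥172,080, so the regular tax governs.

¥196,790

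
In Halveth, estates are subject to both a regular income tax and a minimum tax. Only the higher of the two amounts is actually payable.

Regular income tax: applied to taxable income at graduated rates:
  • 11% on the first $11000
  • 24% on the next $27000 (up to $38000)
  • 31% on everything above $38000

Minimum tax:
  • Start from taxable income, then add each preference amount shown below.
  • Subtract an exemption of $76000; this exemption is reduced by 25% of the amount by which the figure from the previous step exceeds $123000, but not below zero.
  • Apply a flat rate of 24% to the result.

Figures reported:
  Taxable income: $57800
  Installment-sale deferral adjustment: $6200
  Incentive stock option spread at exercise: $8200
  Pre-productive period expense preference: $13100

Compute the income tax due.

Minimum tax:
  Adjusted income: $57800 + $6200 + $8200 + $13100 = $85300
  Exemption: $85300 ≤ $123000, so full $76000 applies
  Base: $85300 − $76000 = $9300
  $9300 × 24% = $2232

Regular income tax:
  $11000 × 11% = $1210
  $27000 × 24% = $6480
  $19800 × 31% = $6138
  → $13828

$13828 > $2232, so the regular income tax governs.

$13828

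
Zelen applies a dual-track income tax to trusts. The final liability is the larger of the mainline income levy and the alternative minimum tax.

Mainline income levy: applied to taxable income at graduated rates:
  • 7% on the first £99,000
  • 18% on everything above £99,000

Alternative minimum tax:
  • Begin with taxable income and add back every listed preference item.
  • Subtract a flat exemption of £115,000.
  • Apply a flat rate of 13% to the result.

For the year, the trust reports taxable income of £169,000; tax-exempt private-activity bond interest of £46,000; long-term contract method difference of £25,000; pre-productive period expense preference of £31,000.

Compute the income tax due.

Alternative minimum tax:
  Adjusted income: £169,000 + £46,000 + £25,000 + £31,000 = £271,000
  Less exemption £115,000 → base £156,000
  £156,000 × 13% = £20,280

Mainline income levy:
  £99,000 × 7% = £6,930
  £70,000 × 18% = £12,600
  → £19,530

£20,280 > £19,530, so the alternative minimum tax is the binding amount.

£20,280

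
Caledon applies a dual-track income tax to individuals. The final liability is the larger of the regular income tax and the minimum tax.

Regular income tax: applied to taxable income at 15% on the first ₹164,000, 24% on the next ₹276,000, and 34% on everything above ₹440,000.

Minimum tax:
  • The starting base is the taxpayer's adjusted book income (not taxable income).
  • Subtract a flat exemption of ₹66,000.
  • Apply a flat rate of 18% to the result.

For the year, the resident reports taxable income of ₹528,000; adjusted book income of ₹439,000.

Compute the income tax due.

₹120,760

Regular income tax:
  ₹164,000 × 15% = ₹24,600
  ₹276,000 × 24% = ₹66,240
  ₹88,000 × 34% = ₹29,920
  → ₹120,760

Minimum tax:
  Base (adjusted book income): ₹439,000
  Less exemption ₹66,000 → base ₹373,000
  ₹373,000 × 18% = ₹67,140

₹120,760 > ₹67,140, so the regular income tax governs.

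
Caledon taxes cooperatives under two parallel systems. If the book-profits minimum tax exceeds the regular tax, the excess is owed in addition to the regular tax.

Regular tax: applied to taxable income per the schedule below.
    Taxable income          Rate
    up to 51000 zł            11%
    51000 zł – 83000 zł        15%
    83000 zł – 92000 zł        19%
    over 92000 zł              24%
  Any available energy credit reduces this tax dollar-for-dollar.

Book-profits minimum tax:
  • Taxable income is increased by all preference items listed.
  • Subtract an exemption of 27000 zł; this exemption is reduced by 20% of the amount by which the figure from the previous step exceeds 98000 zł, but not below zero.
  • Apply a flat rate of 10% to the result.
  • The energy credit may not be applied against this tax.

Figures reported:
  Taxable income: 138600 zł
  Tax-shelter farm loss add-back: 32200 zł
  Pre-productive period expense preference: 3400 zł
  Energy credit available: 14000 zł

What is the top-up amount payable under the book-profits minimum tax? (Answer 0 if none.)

6940 zł

Book-profits minimum tax:
  Adjusted income: 138600 zł + 32200 zł + 3400 zł = 174200 zł
  Exemption: 27000 zł − 20% × (174200 zł − 98000 zł) = 27000 zł − 15240 zł = 11760 zł
  Base: 174200 zł − 11760 zł = 162440 zł
  162440 zł × 10% = 16244 zł

Regular tax:
  51000 zł × 11% = 5610 zł
  32000 zł × 15% = 4800 zł
  9000 zł × 19% = 1710 zł
  46600 zł × 24% = 11184 zł
  → 23304 zł
  Less energy credit 14000 zł → 9304 zł

Excess of book-profits minimum tax over regular tax: 16244 zł − 9304 zł = 6940 zł.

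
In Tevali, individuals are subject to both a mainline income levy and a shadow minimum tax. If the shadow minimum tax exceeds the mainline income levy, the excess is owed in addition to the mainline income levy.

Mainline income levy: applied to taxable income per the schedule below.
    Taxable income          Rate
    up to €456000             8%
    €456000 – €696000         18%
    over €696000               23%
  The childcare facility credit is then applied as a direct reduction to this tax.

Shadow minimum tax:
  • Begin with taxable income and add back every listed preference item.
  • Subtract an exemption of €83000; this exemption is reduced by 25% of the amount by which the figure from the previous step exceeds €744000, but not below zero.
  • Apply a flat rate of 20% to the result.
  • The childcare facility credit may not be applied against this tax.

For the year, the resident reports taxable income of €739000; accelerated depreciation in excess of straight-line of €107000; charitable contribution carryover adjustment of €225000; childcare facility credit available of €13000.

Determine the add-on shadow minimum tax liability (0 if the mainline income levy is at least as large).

Mainline income levy:
  €456000 × 8% = €36480
  €240000 × 18% = €43200
  €43000 × 23% = €9890
  → €89570
  Less childcare facility credit €13000 → €76570

Shadow minimum tax:
  Adjusted income: €739000 + €107000 + €225000 = €1071000
  Exemption: €83000 − 25% × (€1071000 − €744000) = €83000 − €81750 = €1250
  Base: €1071000 − €1250 = €1069750
  €1069750 × 20% = €213950

Excess of shadow minimum tax over mainline income levy: €213950 − €76570 = €137380.

€137380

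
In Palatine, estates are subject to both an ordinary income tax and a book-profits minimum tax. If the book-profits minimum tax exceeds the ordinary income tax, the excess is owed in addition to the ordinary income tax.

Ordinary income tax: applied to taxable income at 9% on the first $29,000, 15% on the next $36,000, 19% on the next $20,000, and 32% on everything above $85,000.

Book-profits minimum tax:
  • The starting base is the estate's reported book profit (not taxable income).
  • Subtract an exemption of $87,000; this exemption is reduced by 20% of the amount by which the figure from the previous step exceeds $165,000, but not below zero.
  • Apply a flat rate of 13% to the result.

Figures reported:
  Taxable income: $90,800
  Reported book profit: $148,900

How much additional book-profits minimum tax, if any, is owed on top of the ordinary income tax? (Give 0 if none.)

Book-profits minimum tax:
  Base (reported book profit): $148,900
  Exemption: $148,900 ≤ $165,000, so full $87,000 applies
  Base: $148,900 − $87,000 = $61,900
  $61,900 × 13% = $8,047

Ordinary income tax:
  $29,000 × 9% = $2,610
  $36,000 × 15% = $5,400
  $20,000 × 19% = $3,800
  $5,800 × 32% = $1,856
  → $13,666

$8,047 ≤ $13,666, so no add-on is due.

$0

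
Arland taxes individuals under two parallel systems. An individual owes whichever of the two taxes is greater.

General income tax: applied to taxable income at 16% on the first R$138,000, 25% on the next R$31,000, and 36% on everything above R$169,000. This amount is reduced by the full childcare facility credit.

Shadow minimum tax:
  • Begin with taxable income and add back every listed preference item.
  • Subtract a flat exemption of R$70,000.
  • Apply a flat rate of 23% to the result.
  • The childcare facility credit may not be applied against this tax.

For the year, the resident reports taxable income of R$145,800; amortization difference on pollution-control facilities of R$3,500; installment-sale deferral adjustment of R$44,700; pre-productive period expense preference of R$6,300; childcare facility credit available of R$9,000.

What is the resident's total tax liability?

Shadow minimum tax:
  Adjusted income: R$145,800 + R$3,500 + R$44,700 + R$6,300 = R$200,300
  Less exemption R$70,000 → base R$130,300
  R$130,300 × 23% = R$29,969

General income tax:
  R$138,000 × 16% = R$22,080
  R$7,800 × 25% = R$1,950
  → R$24,030
  Less childcare facility credit R$9,000 → R$15,030

R$29,969 > R$15,030, so the shadow minimum tax is the binding amount.

R$29,969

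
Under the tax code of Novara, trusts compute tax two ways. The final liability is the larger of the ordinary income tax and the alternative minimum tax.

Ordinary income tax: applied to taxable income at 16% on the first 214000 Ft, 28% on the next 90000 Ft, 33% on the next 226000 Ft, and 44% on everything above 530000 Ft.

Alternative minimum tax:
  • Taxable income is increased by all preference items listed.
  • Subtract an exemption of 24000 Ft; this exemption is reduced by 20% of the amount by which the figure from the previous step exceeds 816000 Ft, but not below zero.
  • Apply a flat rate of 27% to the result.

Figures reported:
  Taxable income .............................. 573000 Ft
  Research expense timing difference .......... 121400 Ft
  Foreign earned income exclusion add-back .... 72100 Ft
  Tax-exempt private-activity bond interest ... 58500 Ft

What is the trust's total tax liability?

216756 Ft

Alternative minimum tax:
  Adjusted income: 573000 Ft + 121400 Ft + 72100 Ft + 58500 Ft = 825000 Ft
  Exemption: 24000 Ft − 20% × (825000 Ft − 816000 Ft) = 24000 Ft − 1800 Ft = 22200 Ft
  Base: 825000 Ft − 22200 Ft = 802800 Ft
  802800 Ft × 27% = 216756 Ft

Ordinary income tax:
  214000 Ft × 16% = 34240 Ft
  90000 Ft × 28% = 25200 Ft
  226000 Ft × 33% = 74580 Ft
  43000 Ft × 44% = 18920 Ft
  → 152940 Ft

216756 Ft > 152940 Ft, so the alternative minimum tax is the binding amount.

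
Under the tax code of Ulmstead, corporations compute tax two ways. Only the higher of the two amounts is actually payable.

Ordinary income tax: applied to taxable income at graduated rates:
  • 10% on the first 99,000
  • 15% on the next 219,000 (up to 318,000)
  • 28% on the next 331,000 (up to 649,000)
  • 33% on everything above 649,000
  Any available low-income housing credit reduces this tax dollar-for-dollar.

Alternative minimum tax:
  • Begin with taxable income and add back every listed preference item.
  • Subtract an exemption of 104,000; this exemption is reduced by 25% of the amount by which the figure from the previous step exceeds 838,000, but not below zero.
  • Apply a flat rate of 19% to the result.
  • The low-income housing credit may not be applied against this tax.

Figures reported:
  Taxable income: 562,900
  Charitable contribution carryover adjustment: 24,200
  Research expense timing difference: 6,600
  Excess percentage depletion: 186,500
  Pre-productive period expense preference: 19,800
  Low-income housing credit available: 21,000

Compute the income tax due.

Ordinary income tax:
  99,000 × 10% = 9,900
  219,000 × 15% = 32,850
  244,900 × 28% = 68,572
  → 111,322
  Less low-income housing credit 21,000 → 90,322

Alternative minimum tax:
  Adjusted income: 562,900 + 24,200 + 6,600 + 186,500 + 19,800 = 800,000
  Exemption: 800,000 ≤ 838,000, so full 104,000 applies
  Base: 800,000 − 104,000 = 696,000
  696,000 × 19% = 132,240

132,240 > 90,322, so the alternative minimum tax is the binding amount.

132,240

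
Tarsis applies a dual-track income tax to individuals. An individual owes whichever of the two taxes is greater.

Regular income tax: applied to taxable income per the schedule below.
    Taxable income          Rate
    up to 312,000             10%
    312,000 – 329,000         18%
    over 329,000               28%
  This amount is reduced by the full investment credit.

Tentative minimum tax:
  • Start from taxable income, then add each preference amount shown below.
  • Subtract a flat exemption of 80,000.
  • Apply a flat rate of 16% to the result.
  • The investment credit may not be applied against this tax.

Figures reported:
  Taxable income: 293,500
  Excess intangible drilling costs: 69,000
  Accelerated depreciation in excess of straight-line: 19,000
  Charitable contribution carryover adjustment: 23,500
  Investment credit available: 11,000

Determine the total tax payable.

52,000

Regular income tax:
  293,500 × 10% = 29,350
  Less investment credit 11,000 → 18,350

Tentative minimum tax:
  Adjusted income: 293,500 + 69,000 + 19,000 + 23,500 = 405,000
  Less exemption 80,000 → base 325,000
  325,000 × 16% = 52,000

52,000 > 18,350, so the tentative minimum tax is the binding amount.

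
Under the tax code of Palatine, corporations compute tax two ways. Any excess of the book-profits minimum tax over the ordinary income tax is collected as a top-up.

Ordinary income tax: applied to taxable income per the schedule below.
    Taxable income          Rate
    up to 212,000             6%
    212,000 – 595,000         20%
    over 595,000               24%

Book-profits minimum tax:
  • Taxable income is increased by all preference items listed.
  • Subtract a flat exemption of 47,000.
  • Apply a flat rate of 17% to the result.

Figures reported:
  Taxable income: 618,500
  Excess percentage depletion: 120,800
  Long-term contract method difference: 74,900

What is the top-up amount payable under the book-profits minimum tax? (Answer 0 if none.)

Ordinary income tax:
  212,000 × 6% = 12,720
  383,000 × 20% = 76,600
  23,500 × 24% = 5,640
  → 94,960

Book-profits minimum tax:
  Adjusted income: 618,500 + 120,800 + 74,900 = 814,200
  Less exemption 47,000 → base 767,200
  767,200 × 17% = 130,424

Excess of book-profits minimum tax over ordinary income tax: 130,424 − 94,960 = 35,464.

35,464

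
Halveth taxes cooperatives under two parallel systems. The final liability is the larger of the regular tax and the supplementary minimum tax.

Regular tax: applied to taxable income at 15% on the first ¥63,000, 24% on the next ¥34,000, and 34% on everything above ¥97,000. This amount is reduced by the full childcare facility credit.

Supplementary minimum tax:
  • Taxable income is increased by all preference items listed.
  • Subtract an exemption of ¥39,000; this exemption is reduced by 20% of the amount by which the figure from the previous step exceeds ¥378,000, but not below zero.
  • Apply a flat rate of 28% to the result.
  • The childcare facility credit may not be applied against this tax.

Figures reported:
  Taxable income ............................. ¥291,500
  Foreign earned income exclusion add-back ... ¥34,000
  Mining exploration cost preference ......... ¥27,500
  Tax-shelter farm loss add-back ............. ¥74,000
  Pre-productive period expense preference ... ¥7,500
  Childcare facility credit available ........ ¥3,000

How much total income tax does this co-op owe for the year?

Regular tax:
  ¥63,000 × 15% = ¥9,450
  ¥34,000 × 24% = ¥8,160
  ¥194,500 × 34% = ¥66,130
  → ¥83,740
  Less childcare facility credit ¥3,000 → ¥80,740

Supplementary minimum tax:
  Adjusted income: ¥291,500 + ¥34,000 + ¥27,500 + ¥74,000 + ¥7,500 = ¥434,500
  Exemption: ¥39,000 − 20% × (¥434,500 − ¥378,000) = ¥39,000 − ¥11,300 = ¥27,700
  Base: ¥434,500 − ¥27,700 = ¥406,800
  ¥406,800 × 28% = ¥113,904

¥113,904 > ¥80,740, so the supplementary minimum tax is the binding amount.

¥113,904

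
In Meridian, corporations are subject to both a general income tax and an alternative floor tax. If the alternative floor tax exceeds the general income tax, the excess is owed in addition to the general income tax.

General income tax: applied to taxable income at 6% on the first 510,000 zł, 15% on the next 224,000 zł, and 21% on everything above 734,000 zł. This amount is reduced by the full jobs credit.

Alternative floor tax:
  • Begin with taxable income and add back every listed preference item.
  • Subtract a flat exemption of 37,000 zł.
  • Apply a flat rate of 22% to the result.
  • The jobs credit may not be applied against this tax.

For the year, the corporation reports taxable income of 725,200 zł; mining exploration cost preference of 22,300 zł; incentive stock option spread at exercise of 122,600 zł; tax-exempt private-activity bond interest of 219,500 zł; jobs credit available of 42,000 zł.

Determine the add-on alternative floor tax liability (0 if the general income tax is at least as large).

210,692 zł

General income tax:
  510,000 zł × 6% = 30,600 zł
  215,200 zł × 15% = 32,280 zł
  → 62,880 zł
  Less jobs credit 42,000 zł → 20,880 zł

Alternative floor tax:
  Adjusted income: 725,200 zł + 22,300 zł + 122,600 zł + 219,500 zł = 1,089,600 zł
  Less exemption 37,000 zł → base 1,052,600 zł
  1,052,600 zł × 22% = 231,572 zł

Excess of alternative floor tax over general income tax: 231,572 zł − 20,880 zł = 210,692 zł.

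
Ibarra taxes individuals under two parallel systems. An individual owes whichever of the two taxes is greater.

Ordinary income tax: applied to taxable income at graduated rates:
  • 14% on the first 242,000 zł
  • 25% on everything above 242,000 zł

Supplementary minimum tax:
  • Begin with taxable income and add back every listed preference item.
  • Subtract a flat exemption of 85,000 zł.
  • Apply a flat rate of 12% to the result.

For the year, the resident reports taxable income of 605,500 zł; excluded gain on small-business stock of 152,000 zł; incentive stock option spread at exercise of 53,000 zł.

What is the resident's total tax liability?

Supplementary minimum tax:
  Adjusted income: 605,500 zł + 152,000 zł + 53,000 zł = 810,500 zł
  Less exemption 85,000 zł → base 725,500 zł
  725,500 zł × 12% = 87,060 zł

Ordinary income tax:
  242,000 zł × 14% = 33,880 zł
  363,500 zł × 25% = 90,875 zł
  → 124,755 zł

124,755 zł > 87,060 zł, so the ordinary income tax governs.

124,755 zł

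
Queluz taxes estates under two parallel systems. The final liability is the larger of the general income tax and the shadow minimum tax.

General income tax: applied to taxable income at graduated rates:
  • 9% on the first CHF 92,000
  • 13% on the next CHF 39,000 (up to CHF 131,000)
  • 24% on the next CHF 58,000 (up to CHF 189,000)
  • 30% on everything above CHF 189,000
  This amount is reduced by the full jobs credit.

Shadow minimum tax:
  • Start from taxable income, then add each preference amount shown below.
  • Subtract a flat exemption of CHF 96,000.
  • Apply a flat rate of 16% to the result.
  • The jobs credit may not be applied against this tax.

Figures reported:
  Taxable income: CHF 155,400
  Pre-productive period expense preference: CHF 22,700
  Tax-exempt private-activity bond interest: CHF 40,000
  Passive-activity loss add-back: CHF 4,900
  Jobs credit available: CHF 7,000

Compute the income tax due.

General income tax:
  CHF 92,000 × 9% = CHF 8,280
  CHF 39,000 × 13% = CHF 5,070
  CHF 24,400 × 24% = CHF 5,856
  → CHF 19,206
  Less jobs credit CHF 7,000 → CHF 12,206

Shadow minimum tax:
  Adjusted income: CHF 155,400 + CHF 22,700 + CHF 40,000 + CHF 4,900 = CHF 223,000
  Less exemption CHF 96,000 → base CHF 127,000
  CHF 127,000 × 16% = CHF 20,320

CHF 20,320 > CHF 12,206, so the shadow minimum tax is the binding amount.

CHF 20,320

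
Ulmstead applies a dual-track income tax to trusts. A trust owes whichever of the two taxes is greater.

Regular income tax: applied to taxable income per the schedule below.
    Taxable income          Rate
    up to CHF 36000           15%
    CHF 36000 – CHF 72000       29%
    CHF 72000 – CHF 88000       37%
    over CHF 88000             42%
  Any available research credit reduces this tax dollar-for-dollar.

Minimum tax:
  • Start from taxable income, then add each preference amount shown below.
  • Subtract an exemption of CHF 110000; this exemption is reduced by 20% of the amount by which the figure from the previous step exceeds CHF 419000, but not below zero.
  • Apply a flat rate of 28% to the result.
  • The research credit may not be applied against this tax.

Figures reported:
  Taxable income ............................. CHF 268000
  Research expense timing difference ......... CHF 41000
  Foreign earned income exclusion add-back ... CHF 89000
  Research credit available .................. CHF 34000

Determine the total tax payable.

Regular income tax:
  CHF 36000 × 15% = CHF 5400
  CHF 36000 × 29% = CHF 10440
  CHF 16000 × 37% = CHF 5920
  CHF 180000 × 42% = CHF 75600
  → CHF 97360
  Less research credit CHF 34000 → CHF 63360

Minimum tax:
  Adjusted income: CHF 268000 + CHF 41000 + CHF 89000 = CHF 398000
  Exemption: CHF 398000 ≤ CHF 419000, so full CHF 110000 applies
  Base: CHF 398000 − CHF 110000 = CHF 288000
  CHF 288000 × 28% = CHF 80640

CHF 80640 > CHF 63360, so the minimum tax is the binding amount.

CHF 80640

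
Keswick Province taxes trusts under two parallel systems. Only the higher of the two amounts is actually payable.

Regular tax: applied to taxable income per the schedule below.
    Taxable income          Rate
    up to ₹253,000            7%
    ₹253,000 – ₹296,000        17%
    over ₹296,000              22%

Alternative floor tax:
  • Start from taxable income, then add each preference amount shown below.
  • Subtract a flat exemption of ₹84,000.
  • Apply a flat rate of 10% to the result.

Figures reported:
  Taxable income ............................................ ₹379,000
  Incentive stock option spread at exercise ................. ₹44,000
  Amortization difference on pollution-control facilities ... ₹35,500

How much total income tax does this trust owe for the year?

₹43,280

Alternative floor tax:
  Adjusted income: ₹379,000 + ₹44,000 + ₹35,500 = ₹458,500
  Less exemption ₹84,000 → base ₹374,500
  ₹374,500 × 10% = ₹37,450

Regular tax:
  ₹253,000 × 7% = ₹17,710
  ₹43,000 × 17% = ₹7,310
  ₹83,000 × 22% = ₹18,260
  → ₹43,280

₹43,280 > ₹37,450, so the regular tax governs.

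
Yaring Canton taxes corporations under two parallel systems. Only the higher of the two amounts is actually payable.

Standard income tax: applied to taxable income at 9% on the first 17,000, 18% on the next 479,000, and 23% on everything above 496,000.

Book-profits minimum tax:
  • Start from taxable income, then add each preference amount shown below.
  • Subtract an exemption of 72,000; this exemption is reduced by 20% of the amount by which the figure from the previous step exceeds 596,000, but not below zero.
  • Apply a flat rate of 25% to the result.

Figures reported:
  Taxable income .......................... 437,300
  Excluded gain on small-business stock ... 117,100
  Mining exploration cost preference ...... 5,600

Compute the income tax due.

Book-profits minimum tax:
  Adjusted income: 437,300 + 117,100 + 5,600 = 560,000
  Exemption: 560,000 ≤ 596,000, so full 72,000 applies
  Base: 560,000 − 72,000 = 488,000
  488,000 × 25% = 122,000

Standard income tax:
  17,000 × 9% = 1,530
  420,300 × 18% = 75,654
  → 77,184

122,000 > 77,184, so the book-profits minimum tax is the binding amount.

122,000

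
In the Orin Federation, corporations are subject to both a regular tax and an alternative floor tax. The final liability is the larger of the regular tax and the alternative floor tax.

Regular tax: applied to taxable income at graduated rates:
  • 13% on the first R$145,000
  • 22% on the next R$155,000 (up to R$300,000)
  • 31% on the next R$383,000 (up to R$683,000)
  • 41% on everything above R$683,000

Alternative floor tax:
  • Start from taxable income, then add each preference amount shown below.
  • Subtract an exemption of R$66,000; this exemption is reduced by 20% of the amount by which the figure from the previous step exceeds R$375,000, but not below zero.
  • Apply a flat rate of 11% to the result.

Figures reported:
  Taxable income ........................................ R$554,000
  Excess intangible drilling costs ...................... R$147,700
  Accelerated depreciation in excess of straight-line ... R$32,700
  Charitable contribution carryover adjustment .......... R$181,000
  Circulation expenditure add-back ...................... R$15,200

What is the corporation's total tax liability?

Alternative floor tax:
  Adjusted income: R$554,000 + R$147,700 + R$32,700 + R$181,000 + R$15,200 = R$930,600
  Exemption: 20% × (R$930,600 − R$375,000) = R$111,120 ≥ R$66,000, so the exemption is fully phased out
  Base: R$930,600 − R$0 = R$930,600
  R$930,600 × 11% = R$102,366

Regular tax:
  R$145,000 × 13% = R$18,850
  R$155,000 × 22% = R$34,100
  R$254,000 × 31% = R$78,740
  → R$131,690

R$131,690 > R$102,366, so the regular tax governs.

R$131,690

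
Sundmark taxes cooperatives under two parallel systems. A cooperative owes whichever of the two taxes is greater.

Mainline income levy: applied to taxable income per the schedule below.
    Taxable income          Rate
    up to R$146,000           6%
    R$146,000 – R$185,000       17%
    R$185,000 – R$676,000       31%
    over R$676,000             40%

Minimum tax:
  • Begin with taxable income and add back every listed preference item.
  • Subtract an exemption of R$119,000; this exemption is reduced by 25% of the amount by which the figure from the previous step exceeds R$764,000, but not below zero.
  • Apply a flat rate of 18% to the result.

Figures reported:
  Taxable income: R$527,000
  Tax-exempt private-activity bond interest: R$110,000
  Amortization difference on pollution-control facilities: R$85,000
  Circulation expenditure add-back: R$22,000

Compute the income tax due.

R$121,410

Minimum tax:
  Adjusted income: R$527,000 + R$110,000 + R$85,000 + R$22,000 = R$744,000
  Exemption: R$744,000 ≤ R$764,000, so full R$119,000 applies
  Base: R$744,000 − R$119,000 = R$625,000
  R$625,000 × 18% = R$112,500

Mainline income levy:
  R$146,000 × 6% = R$8,760
  R$39,000 × 17% = R$6,630
  R$342,000 × 31% = R$106,020
  → R$121,410

R$121,410 > R$112,500, so the mainline income levy governs.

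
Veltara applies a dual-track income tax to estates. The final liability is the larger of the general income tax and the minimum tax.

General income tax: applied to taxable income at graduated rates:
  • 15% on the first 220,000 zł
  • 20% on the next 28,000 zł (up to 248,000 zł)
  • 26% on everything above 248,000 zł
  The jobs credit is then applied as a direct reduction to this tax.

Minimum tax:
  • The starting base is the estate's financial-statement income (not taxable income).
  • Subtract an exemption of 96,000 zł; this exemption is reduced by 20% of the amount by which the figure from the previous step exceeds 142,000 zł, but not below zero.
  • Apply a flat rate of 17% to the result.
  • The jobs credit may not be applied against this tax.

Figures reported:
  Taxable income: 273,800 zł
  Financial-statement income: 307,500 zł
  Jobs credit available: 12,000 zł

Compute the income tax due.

41,582 zł

Minimum tax:
  Base (financial-statement income): 307,500 zł
  Exemption: 96,000 zł − 20% × (307,500 zł − 142,000 zł) = 96,000 zł − 33,100 zł = 62,900 zł
  Base: 307,500 zł − 62,900 zł = 244,600 zł
  244,600 zł × 17% = 41,582 zł

General income tax:
  220,000 zł × 15% = 33,000 zł
  28,000 zł × 20% = 5,600 zł
  25,800 zł × 26% = 6,708 zł
  → 45,308 zł
  Less jobs credit 12,000 zł → 33,308 zł

41,582 zł > 33,308 zł, so the minimum tax is the binding amount.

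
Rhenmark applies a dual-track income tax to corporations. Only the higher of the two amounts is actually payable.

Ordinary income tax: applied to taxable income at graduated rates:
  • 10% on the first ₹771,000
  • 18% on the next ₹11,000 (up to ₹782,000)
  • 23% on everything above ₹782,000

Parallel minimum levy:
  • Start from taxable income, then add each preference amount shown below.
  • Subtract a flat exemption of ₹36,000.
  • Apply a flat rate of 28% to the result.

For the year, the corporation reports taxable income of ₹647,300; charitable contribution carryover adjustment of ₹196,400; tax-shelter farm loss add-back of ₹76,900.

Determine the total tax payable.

₹247,688

Parallel minimum levy:
  Adjusted income: ₹647,300 + ₹196,400 + ₹76,900 = ₹920,600
  Less exemption ₹36,000 → base ₹884,600
  ₹884,600 × 28% = ₹247,688

Ordinary income tax:
  ₹647,300 × 10% = ₹64,730

₹247,688 > ₹64,730, so the parallel minimum levy is the binding amount.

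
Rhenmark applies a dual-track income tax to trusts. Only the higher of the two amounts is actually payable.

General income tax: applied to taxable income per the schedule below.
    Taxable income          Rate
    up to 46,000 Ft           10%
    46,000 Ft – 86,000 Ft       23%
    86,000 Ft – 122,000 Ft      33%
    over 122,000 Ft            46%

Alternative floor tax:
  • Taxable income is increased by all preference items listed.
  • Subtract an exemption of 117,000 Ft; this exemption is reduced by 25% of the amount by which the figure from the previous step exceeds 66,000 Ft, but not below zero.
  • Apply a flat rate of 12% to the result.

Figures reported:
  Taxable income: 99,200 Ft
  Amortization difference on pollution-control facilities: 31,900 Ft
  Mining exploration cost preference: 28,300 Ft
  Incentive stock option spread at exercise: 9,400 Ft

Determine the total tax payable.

18,156 Ft

General income tax:
  46,000 Ft × 10% = 4,600 Ft
  40,000 Ft × 23% = 9,200 Ft
  13,200 Ft × 33% = 4,356 Ft
  → 18,156 Ft

Alternative floor tax:
  Adjusted income: 99,200 Ft + 31,900 Ft + 28,300 Ft + 9,400 Ft = 168,800 Ft
  Exemption: 117,000 Ft − 25% × (168,800 Ft − 66,000 Ft) = 117,000 Ft − 25,700 Ft = 91,300 Ft
  Base: 168,800 Ft − 91,300 Ft = 77,500 Ft
  77,500 Ft × 12% = 9,300 Ft

18,156 Ft > 9,300 Ft, so the general income tax governs.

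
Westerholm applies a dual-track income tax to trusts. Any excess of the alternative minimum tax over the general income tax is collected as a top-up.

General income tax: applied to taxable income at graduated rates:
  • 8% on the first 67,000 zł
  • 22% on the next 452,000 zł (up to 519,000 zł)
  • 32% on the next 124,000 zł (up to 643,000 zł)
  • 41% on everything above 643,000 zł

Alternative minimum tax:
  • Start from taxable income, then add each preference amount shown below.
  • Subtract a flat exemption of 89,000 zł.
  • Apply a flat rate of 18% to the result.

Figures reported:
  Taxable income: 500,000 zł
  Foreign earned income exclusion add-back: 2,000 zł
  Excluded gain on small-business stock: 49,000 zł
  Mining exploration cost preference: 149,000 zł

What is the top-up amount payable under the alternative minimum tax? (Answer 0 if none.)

General income tax:
  67,000 zł × 8% = 5,360 zł
  433,000 zł × 22% = 95,260 zł
  → 100,620 zł

Alternative minimum tax:
  Adjusted income: 500,000 zł + 2,000 zł + 49,000 zł + 149,000 zł = 700,000 zł
  Less exemption 89,000 zł → base 611,000 zł
  611,000 zł × 18% = 109,980 zł

Excess of alternative minimum tax over general income tax: 109,980 zł − 100,620 zł = 9,360 zł.

9,360 zł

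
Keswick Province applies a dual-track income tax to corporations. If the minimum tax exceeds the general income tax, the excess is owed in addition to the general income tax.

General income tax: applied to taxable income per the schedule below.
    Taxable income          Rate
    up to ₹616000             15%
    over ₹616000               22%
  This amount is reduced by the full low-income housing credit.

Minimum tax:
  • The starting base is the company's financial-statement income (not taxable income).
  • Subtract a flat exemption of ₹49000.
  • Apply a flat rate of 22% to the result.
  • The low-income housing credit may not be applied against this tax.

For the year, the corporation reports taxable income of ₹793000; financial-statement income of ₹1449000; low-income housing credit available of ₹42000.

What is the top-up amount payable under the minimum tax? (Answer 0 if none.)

₹218660

Minimum tax:
  Base (financial-statement income): ₹1449000
  Less exemption ₹49000 → base ₹1400000
  ₹1400000 × 22% = ₹308000

General income tax:
  ₹616000 × 15% = ₹92400
  ₹177000 × 22% = ₹38940
  → ₹131340
  Less low-income housing credit ₹42000 → ₹89340

Excess of minimum tax over general income tax: ₹308000 − ₹89340 = ₹218660.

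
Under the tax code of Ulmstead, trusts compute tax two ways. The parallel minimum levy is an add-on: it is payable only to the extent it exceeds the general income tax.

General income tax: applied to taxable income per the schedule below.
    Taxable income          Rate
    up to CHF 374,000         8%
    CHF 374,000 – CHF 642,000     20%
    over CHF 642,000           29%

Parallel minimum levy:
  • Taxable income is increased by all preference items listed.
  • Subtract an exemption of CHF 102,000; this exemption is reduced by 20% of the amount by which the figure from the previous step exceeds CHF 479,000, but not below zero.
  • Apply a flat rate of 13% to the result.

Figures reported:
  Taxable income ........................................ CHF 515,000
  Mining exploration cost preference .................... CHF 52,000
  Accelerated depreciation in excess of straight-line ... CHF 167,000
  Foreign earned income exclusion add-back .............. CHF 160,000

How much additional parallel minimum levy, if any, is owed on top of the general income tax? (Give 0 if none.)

CHF 55,630

General income tax:
  CHF 374,000 × 8% = CHF 29,920
  CHF 141,000 × 20% = CHF 28,200
  → CHF 58,120

Parallel minimum levy:
  Adjusted income: CHF 515,000 + CHF 52,000 + CHF 167,000 + CHF 160,000 = CHF 894,000
  Exemption: CHF 102,000 − 20% × (CHF 894,000 − CHF 479,000) = CHF 102,000 − CHF 83,000 = CHF 19,000
  Base: CHF 894,000 − CHF 19,000 = CHF 875,000
  CHF 875,000 × 13% = CHF 113,750

Excess of parallel minimum levy over general income tax: CHF 113,750 − CHF 58,120 = CHF 55,630.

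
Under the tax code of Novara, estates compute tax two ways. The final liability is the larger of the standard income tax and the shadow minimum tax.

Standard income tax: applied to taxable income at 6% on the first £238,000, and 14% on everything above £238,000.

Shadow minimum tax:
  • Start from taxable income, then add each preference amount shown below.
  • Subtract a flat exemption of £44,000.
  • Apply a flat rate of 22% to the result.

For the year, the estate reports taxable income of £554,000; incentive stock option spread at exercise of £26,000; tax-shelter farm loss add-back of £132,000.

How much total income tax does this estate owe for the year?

Standard income tax:
  £238,000 × 6% = £14,280
  £316,000 × 14% = £44,240
  → £58,520

Shadow minimum tax:
  Adjusted income: £554,000 + £26,000 + £132,000 = £712,000
  Less exemption £44,000 → base £668,000
  £668,000 × 22% = £146,960

£146,960 > £58,520, so the shadow minimum tax is the binding amount.

£146,960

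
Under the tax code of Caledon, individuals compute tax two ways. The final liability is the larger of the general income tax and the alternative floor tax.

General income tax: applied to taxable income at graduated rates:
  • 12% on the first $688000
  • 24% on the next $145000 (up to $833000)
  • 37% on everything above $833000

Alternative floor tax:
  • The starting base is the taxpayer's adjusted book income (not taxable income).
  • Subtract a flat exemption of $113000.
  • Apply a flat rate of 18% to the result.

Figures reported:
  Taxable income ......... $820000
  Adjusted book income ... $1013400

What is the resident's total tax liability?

Alternative floor tax:
  Base (adjusted book income): $1013400
  Less exemption $113000 → base $900400
  $900400 × 18% = $162072

General income tax:
  $688000 × 12% = $82560
  $132000 × 24% = $31680
  → $114240

$162072 > $114240, so the alternative floor tax is the binding amount.

$162072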